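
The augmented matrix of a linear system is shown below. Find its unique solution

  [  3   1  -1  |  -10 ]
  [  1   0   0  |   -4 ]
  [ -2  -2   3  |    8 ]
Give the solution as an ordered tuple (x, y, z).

(-4, 6, 4)

R1 ← 1/3·R1
  [  1  1/3  -1/3  |  -10/3 ]
  [  1    0     0  |     -4 ]
  [ -2   -2     3  |      8 ]
R2 ← R2 − R1
  [  1   1/3  -1/3  |  -10/3 ]
  [  0  -1/3   1/3  |   -2/3 ]
  [ -2    -2     3  |      8 ]
R3 ← R3 + 2·R1
  [ 1   1/3  -1/3  |  -10/3 ]
  [ 0  -1/3   1/3  |   -2/3 ]
  [ 0  -4/3   7/3  |    4/3 ]
R2 ← -3·R2
  [ 1   1/3  -1/3  |  -10/3 ]
  [ 0     1    -1  |      2 ]
  [ 0  -4/3   7/3  |    4/3 ]
R3 ← R3 + 4/3·R2
  [ 1  1/3  -1/3  |  -10/3 ]
  [ 0    1    -1  |      2 ]
  [ 0    0     1  |      4 ]
R2 ← R2 + R3
  [ 1  1/3  -1/3  |  -10/3 ]
  [ 0    1     0  |      6 ]
  [ 0    0     1  |      4 ]
R1 ← R1 + 1/3·R3
  [ 1  1/3  0  |  -2 ]
  [ 0    1  0  |   6 ]
  [ 0    0  1  |   4 ]
R1 ← R1 − 1/3·R2
  [ 1  0  0  |  -4 ]
  [ 0  1  0  |   6 ]
  [ 0  0  1  |   4 ]
Reading off the last column: x = -4, y = 6, z = 4.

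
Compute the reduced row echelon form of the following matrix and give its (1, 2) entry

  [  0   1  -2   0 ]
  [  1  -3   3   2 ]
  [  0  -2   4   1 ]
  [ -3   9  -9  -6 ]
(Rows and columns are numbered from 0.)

Swap R1 and R2.
  [  1  -3   3   2 ]
  [  0   1  -2   0 ]
  [  0  -2   4   1 ]
  [ -3   9  -9  -6 ]
Add 3 times R1 to R4.
  [ 1  -3   3  2 ]
  [ 0   1  -2  0 ]
  [ 0  -2   4  1 ]
  [ 0   0   0  0 ]
Add 2 times R2 to R3.
  [ 1  -3   3  2 ]
  [ 0   1  -2  0 ]
  [ 0   0   0  1 ]
  [ 0   0   0  0 ]
Subtract 2 times R3 from R1.
  [ 1  -3   3  0 ]
  [ 0   1  -2  0 ]
  [ 0   0   0  1 ]
  [ 0   0   0  0 ]
Add 3 times R2 to R1.
  [ 1  0  -3  0 ]
  [ 0  1  -2  0 ]
  [ 0  0   0  1 ]
  [ 0  0   0  0 ]

-2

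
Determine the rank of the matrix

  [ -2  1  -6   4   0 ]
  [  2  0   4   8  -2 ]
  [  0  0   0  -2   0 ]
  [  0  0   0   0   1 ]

rank = 4

ρ1 ← -1/2·ρ1
ρ2 ← ρ2 − 2·ρ1
ρ3 ← -1/2·ρ3
ρ2 ← ρ2 + 2·ρ4
ρ2 ← ρ2 − 12·ρ3
ρ1 ← ρ1 + 2·ρ3
ρ1 ← ρ1 + 1/2·ρ2
The reduced form has 4 nonzero rows.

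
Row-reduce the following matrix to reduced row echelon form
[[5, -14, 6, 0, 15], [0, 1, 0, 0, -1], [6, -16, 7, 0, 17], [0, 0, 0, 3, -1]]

R1 → 1/5·R1
  [ 1  -14/5  6/5  0   3 ]
  [ 0      1    0  0  -1 ]
  [ 6    -16    7  0  17 ]
  [ 0      0    0  3  -1 ]
R3 → R3 − 6·R1
  [ 1  -14/5   6/5  0   3 ]
  [ 0      1     0  0  -1 ]
  [ 0    4/5  -1/5  0  -1 ]
  [ 0      0     0  3  -1 ]
R3 → R3 − 4/5·R2
  [ 1  -14/5   6/5  0     3 ]
  [ 0      1     0  0    -1 ]
  [ 0      0  -1/5  0  -1/5 ]
  [ 0      0     0  3    -1 ]
R3 → -5·R3
  [ 1  -14/5  6/5  0   3 ]
  [ 0      1    0  0  -1 ]
  [ 0      0    1  0   1 ]
  [ 0      0    0  3  -1 ]
R4 → 1/3·R4
  [ 1  -14/5  6/5  0     3 ]
  [ 0      1    0  0    -1 ]
  [ 0      0    1  0     1 ]
  [ 0      0    0  1  -1/3 ]
R1 → R1 − 6/5·R3
  [ 1  -14/5  0  0   9/5 ]
  [ 0      1  0  0    -1 ]
  [ 0      0  1  0     1 ]
  [ 0      0  0  1  -1/3 ]
R1 → R1 + 14/5·R2
  [ 1  0  0  0    -1 ]
  [ 0  1  0  0    -1 ]
  [ 0  0  1  0     1 ]
  [ 0  0  0  1  -1/3 ]

[[1, 0, 0, 0, -1], [0, 1, 0, 0, -1], [0, 0, 1, 0, 1], [0, 0, 0, 1, -1/3]]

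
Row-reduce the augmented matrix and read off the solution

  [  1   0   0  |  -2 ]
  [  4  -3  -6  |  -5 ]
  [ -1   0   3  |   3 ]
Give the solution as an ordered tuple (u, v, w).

r2 ← r2 − 4·r1
  [  1   0   0  |  -2 ]
  [  0  -3  -6  |   3 ]
  [ -1   0   3  |   3 ]
r3 ← r3 + r1
  [ 1   0   0  |  -2 ]
  [ 0  -3  -6  |   3 ]
  [ 0   0   3  |   1 ]
r2 ← -1/3·r2
  [ 1  0  0  |  -2 ]
  [ 0  1  2  |  -1 ]
  [ 0  0  3  |   1 ]
r3 ← 1/3·r3
  [ 1  0  0  |   -2 ]
  [ 0  1  2  |   -1 ]
  [ 0  0  1  |  1/3 ]
r2 ← r2 − 2·r3
  [ 1  0  0  |    -2 ]
  [ 0  1  0  |  -5/3 ]
  [ 0  0  1  |   1/3 ]
Reading off the last column: u = -2, v = -5/3, w = 1/3.

(-2, -5/3, 1/3)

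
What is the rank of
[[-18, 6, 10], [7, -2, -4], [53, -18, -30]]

rank = 3

r1 := -1/18·r1
  [  1  -1/3  -5/9 ]
  [  7    -2    -4 ]
  [ 53   -18   -30 ]
r2 := r2 − 7·r1
  [  1  -1/3  -5/9 ]
  [  0   1/3  -1/9 ]
  [ 53   -18   -30 ]
r3 := r3 − 53·r1
  [ 1  -1/3  -5/9 ]
  [ 0   1/3  -1/9 ]
  [ 0  -1/3  -5/9 ]
r2 := 3·r2
  [ 1  -1/3  -5/9 ]
  [ 0     1  -1/3 ]
  [ 0  -1/3  -5/9 ]
r3 := r3 + 1/3·r2
  [ 1  -1/3  -5/9 ]
  [ 0     1  -1/3 ]
  [ 0     0  -2/3 ]
r3 := -3/2·r3
  [ 1  -1/3  -5/9 ]
  [ 0     1  -1/3 ]
  [ 0     0     1 ]
r2 := r2 + 1/3·r3
  [ 1  -1/3  -5/9 ]
  [ 0     1     0 ]
  [ 0     0     1 ]
r1 := r1 + 5/9·r3
  [ 1  -1/3  0 ]
  [ 0     1  0 ]
  [ 0     0  1 ]
r1 := r1 + 1/3·r2
  [ 1  0  0 ]
  [ 0  1  0 ]
  [ 0  0  1 ]
The reduced form has 3 nonzero rows.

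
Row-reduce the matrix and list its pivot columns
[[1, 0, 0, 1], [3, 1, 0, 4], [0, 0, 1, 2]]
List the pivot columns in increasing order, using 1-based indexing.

1, 2, 3

r2 ← r2 − 3·r1
  [ 1  0  0  1 ]
  [ 0  1  0  1 ]
  [ 0  0  1  2 ]
Pivot columns are the columns containing a leading 1.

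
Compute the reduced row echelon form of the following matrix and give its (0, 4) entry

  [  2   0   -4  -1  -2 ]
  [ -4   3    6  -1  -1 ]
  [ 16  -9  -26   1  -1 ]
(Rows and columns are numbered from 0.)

ρ1 ← 1/2·ρ1
  [  1   0   -2  -1/2  -1 ]
  [ -4   3    6    -1  -1 ]
  [ 16  -9  -26     1  -1 ]
ρ2 ← ρ2 + 4·ρ1
  [  1   0   -2  -1/2  -1 ]
  [  0   3   -2    -3  -5 ]
  [ 16  -9  -26     1  -1 ]
ρ3 ← ρ3 − 16·ρ1
  [ 1   0  -2  -1/2  -1 ]
  [ 0   3  -2    -3  -5 ]
  [ 0  -9   6     9  15 ]
ρ2 ← 1/3·ρ2
  [ 1   0    -2  -1/2    -1 ]
  [ 0   1  -2/3    -1  -5/3 ]
  [ 0  -9     6     9    15 ]
ρ3 ← ρ3 + 9·ρ2
  [ 1  0    -2  -1/2    -1 ]
  [ 0  1  -2/3    -1  -5/3 ]
  [ 0  0     0     0     0 ]

-1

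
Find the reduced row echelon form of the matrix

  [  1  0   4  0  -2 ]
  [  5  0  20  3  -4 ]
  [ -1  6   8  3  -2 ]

[[1, 0, 4, 0, -2], [0, 1, 2, 0, -5/3], [0, 0, 0, 1, 2]]

ρ2 ← ρ2 − 5·ρ1
  [  1  0  4  0  -2 ]
  [  0  0  0  3   6 ]
  [ -1  6  8  3  -2 ]
ρ3 ← ρ3 + ρ1
  [ 1  0   4  0  -2 ]
  [ 0  0   0  3   6 ]
  [ 0  6  12  3  -4 ]
ρ2 ↔ ρ3
  [ 1  0   4  0  -2 ]
  [ 0  6  12  3  -4 ]
  [ 0  0   0  3   6 ]
ρ2 ← 1/6·ρ2
  [ 1  0  4    0    -2 ]
  [ 0  1  2  1/2  -2/3 ]
  [ 0  0  0    3     6 ]
ρ3 ← 1/3·ρ3
  [ 1  0  4    0    -2 ]
  [ 0  1  2  1/2  -2/3 ]
  [ 0  0  0    1     2 ]
ρ2 ← ρ2 − 1/2·ρ3
  [ 1  0  4  0    -2 ]
  [ 0  1  2  0  -5/3 ]
  [ 0  0  0  1     2 ]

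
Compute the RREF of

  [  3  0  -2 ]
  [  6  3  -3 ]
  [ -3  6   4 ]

[[1, 0, -2/3], [0, 1, 1/3], [0, 0, 0]]

R1 → 1/3·R1
R2 → R2 − 6·R1
R3 → R3 + 3·R1
R2 → 1/3·R2
R3 → R3 − 6·R2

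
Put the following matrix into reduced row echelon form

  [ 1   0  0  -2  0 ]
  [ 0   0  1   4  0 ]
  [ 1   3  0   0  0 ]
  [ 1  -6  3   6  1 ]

ρ3 -> ρ3 − ρ1
  [ 1   0  0  -2  0 ]
  [ 0   0  1   4  0 ]
  [ 0   3  0   2  0 ]
  [ 1  -6  3   6  1 ]
ρ4 -> ρ4 − ρ1
  [ 1   0  0  -2  0 ]
  [ 0   0  1   4  0 ]
  [ 0   3  0   2  0 ]
  [ 0  -6  3   8  1 ]
ρ2 <=> ρ3
  [ 1   0  0  -2  0 ]
  [ 0   3  0   2  0 ]
  [ 0   0  1   4  0 ]
  [ 0  -6  3   8  1 ]
ρ2 -> 1/3·ρ2
  [ 1   0  0   -2  0 ]
  [ 0   1  0  2/3  0 ]
  [ 0   0  1    4  0 ]
  [ 0  -6  3    8  1 ]
ρ4 -> ρ4 + 6·ρ2
  [ 1  0  0   -2  0 ]
  [ 0  1  0  2/3  0 ]
  [ 0  0  1    4  0 ]
  [ 0  0  3   12  1 ]
ρ4 -> ρ4 − 3·ρ3
  [ 1  0  0   -2  0 ]
  [ 0  1  0  2/3  0 ]
  [ 0  0  1    4  0 ]
  [ 0  0  0    0  1 ]

[[1, 0, 0, -2, 0], [0, 1, 0, 2/3, 0], [0, 0, 1, 4, 0], [0, 0, 0, 0, 1]]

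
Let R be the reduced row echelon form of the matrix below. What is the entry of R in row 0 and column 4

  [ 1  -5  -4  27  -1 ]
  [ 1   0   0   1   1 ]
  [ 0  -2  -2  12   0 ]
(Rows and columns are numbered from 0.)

Subtract ρ1 from ρ2.
Multiply ρ2 by 1/5.
Add 2 times ρ2 to ρ3.
Multiply ρ3 by -5/2.
Subtract 4/5 times ρ3 from ρ2.
Add 4 times ρ3 to ρ1.
Add 5 times ρ2 to ρ1.

1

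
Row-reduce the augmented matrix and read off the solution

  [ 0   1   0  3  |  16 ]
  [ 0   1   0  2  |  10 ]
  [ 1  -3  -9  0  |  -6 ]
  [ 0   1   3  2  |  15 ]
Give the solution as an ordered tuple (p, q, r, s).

(3, -2, 5/3, 6)

R1 ↔ R3
R3 -> R3 − R2
R4 -> R4 − R2
R3 ↔ R4
R3 -> 1/3·R3
R2 -> R2 − 2·R4
R1 -> R1 + 9·R3
R1 -> R1 + 3·R2
Reading off the last column: p = 3, q = -2, r = 5/3, s = 6.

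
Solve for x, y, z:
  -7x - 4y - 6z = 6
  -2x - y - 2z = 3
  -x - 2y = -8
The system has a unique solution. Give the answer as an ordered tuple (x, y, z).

Form the augmented matrix and row-reduce:
  [ -7  -4  -6  |   6 ]
  [ -2  -1  -2  |   3 ]
  [ -1  -2   0  |  -8 ]
Multiply R1 by -1/7.
  [  1  4/7  6/7  |  -6/7 ]
  [ -2   -1   -2  |     3 ]
  [ -1   -2    0  |    -8 ]
Add 2 times R1 to R2.
  [  1  4/7   6/7  |  -6/7 ]
  [  0  1/7  -2/7  |   9/7 ]
  [ -1   -2     0  |    -8 ]
Add R1 to R3.
  [ 1    4/7   6/7  |   -6/7 ]
  [ 0    1/7  -2/7  |    9/7 ]
  [ 0  -10/7   6/7  |  -62/7 ]
Multiply R2 by 7.
  [ 1    4/7  6/7  |   -6/7 ]
  [ 0      1   -2  |      9 ]
  [ 0  -10/7  6/7  |  -62/7 ]
Add 10/7 times R2 to R3.
  [ 1  4/7  6/7  |  -6/7 ]
  [ 0    1   -2  |     9 ]
  [ 0    0   -2  |     4 ]
Multiply R3 by -1/2.
  [ 1  4/7  6/7  |  -6/7 ]
  [ 0    1   -2  |     9 ]
  [ 0    0    1  |    -2 ]
Add 2 times R3 to R2.
  [ 1  4/7  6/7  |  -6/7 ]
  [ 0    1    0  |     5 ]
  [ 0    0    1  |    -2 ]
Subtract 6/7 times R3 from R1.
  [ 1  4/7  0  |  6/7 ]
  [ 0    1  0  |    5 ]
  [ 0    0  1  |   -2 ]
Subtract 4/7 times R2 from R1.
  [ 1  0  0  |  -2 ]
  [ 0  1  0  |   5 ]
  [ 0  0  1  |  -2 ]
Reading off the last column: x = -2, y = 5, z = -2.

(-2, 5, -2)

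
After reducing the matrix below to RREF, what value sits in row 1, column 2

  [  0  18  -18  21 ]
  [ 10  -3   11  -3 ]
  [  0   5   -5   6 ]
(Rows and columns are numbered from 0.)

r1 ↔ r2
r1 := 1/10·r1
r2 := 1/18·r2
r3 := r3 − 5·r2
r3 := 6·r3
r2 := r2 − 7/6·r3
r1 := r1 + 3/10·r3
r1 := r1 + 3/10·r2

-1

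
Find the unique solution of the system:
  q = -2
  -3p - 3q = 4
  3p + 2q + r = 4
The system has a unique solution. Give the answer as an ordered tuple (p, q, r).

(2/3, -2, 6)

Form the augmented matrix and row-reduce:
  [  0   1  0  |  -2 ]
  [ -3  -3  0  |   4 ]
  [  3   2  1  |   4 ]
ρ1 ↔ ρ2
  [ -3  -3  0  |   4 ]
  [  0   1  0  |  -2 ]
  [  3   2  1  |   4 ]
ρ1 -> -1/3·ρ1
  [ 1  1  0  |  -4/3 ]
  [ 0  1  0  |    -2 ]
  [ 3  2  1  |     4 ]
ρ3 -> ρ3 − 3·ρ1
  [ 1   1  0  |  -4/3 ]
  [ 0   1  0  |    -2 ]
  [ 0  -1  1  |     8 ]
ρ3 -> ρ3 + ρ2
  [ 1  1  0  |  -4/3 ]
  [ 0  1  0  |    -2 ]
  [ 0  0  1  |     6 ]
ρ1 -> ρ1 − ρ2
  [ 1  0  0  |  2/3 ]
  [ 0  1  0  |   -2 ]
  [ 0  0  1  |    6 ]
Reading off the last column: p = 2/3, q = -2, r = 6.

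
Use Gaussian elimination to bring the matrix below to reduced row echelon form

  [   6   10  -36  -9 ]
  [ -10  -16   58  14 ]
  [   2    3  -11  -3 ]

R1 ← 1/6·R1
R2 ← R2 + 10·R1
R3 ← R3 − 2·R1
R2 ← 3/2·R2
R3 ← R3 + 1/3·R2
R3 ← -2·R3
R2 ← R2 + 3/2·R3
R1 ← R1 + 3/2·R3
R1 ← R1 − 5/3·R2

[[1, 0, -1, 0], [0, 1, -3, 0], [0, 0, 0, 1]]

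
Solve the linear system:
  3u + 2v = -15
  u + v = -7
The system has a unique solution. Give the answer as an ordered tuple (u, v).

Form the augmented matrix and row-reduce:
  [ 3  2  |  -15 ]
  [ 1  1  |   -7 ]
Multiply r1 by 1/3.
Subtract r1 from r2.
Multiply r2 by 3.
Subtract 2/3 times r2 from r1.
Reading off the last column: u = -1, v = -6.

(-1, -6)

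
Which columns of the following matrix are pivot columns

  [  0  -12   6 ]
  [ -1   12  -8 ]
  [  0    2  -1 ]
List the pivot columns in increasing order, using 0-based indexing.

0, 1

R1 <-> R2
R1 := -1·R1
R2 := -1/12·R2
R3 := R3 − 2·R2
R1 := R1 + 12·R2
Pivot columns are the columns containing a leading 1.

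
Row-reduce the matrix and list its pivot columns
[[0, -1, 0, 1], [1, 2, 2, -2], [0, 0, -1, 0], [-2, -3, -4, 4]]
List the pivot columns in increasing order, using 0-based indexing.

0, 1, 2, 3

Swap r1 and r2.
  [  1   2   2  -2 ]
  [  0  -1   0   1 ]
  [  0   0  -1   0 ]
  [ -2  -3  -4   4 ]
Add 2 times r1 to r4.
  [ 1   2   2  -2 ]
  [ 0  -1   0   1 ]
  [ 0   0  -1   0 ]
  [ 0   1   0   0 ]
Multiply r2 by -1.
  [ 1  2   2  -2 ]
  [ 0  1   0  -1 ]
  [ 0  0  -1   0 ]
  [ 0  1   0   0 ]
Subtract r2 from r4.
  [ 1  2   2  -2 ]
  [ 0  1   0  -1 ]
  [ 0  0  -1   0 ]
  [ 0  0   0   1 ]
Multiply r3 by -1.
  [ 1  2  2  -2 ]
  [ 0  1  0  -1 ]
  [ 0  0  1   0 ]
  [ 0  0  0   1 ]
Add r4 to r2.
  [ 1  2  2  -2 ]
  [ 0  1  0   0 ]
  [ 0  0  1   0 ]
  [ 0  0  0   1 ]
Add 2 times r4 to r1.
  [ 1  2  2  0 ]
  [ 0  1  0  0 ]
  [ 0  0  1  0 ]
  [ 0  0  0  1 ]
Subtract 2 times r3 from r1.
  [ 1  2  0  0 ]
  [ 0  1  0  0 ]
  [ 0  0  1  0 ]
  [ 0  0  0  1 ]
Subtract 2 times r2 from r1.
  [ 1  0  0  0 ]
  [ 0  1  0  0 ]
  [ 0  0  1  0 ]
  [ 0  0  0  1 ]
Pivot columns are the columns containing a leading 1.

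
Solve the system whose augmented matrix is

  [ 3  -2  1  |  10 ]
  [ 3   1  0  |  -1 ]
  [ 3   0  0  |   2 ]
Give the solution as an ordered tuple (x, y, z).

(2/3, -3, 2)

r1 -> 1/3·r1
r2 -> r2 − 3·r1
r3 -> r3 − 3·r1
r2 -> 1/3·r2
r3 -> r3 − 2·r2
r3 -> -3·r3
r2 -> r2 + 1/3·r3
r1 -> r1 − 1/3·r3
r1 -> r1 + 2/3·r2
Reading off the last column: x = 2/3, y = -3, z = 2.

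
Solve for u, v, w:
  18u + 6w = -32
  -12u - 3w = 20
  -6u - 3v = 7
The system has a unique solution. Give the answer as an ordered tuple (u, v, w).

(-4/3, 1/3, -4/3)

Form the augmented matrix and row-reduce:
  [  18   0   6  |  -32 ]
  [ -12   0  -3  |   20 ]
  [  -6  -3   0  |    7 ]
R1 := 1/18·R1
  [   1   0  1/3  |  -16/9 ]
  [ -12   0   -3  |     20 ]
  [  -6  -3    0  |      7 ]
R2 := R2 + 12·R1
  [  1   0  1/3  |  -16/9 ]
  [  0   0    1  |   -4/3 ]
  [ -6  -3    0  |      7 ]
R3 := R3 + 6·R1
  [ 1   0  1/3  |  -16/9 ]
  [ 0   0    1  |   -4/3 ]
  [ 0  -3    2  |  -11/3 ]
R2 ↔ R3
  [ 1   0  1/3  |  -16/9 ]
  [ 0  -3    2  |  -11/3 ]
  [ 0   0    1  |   -4/3 ]
R2 := -1/3·R2
  [ 1  0   1/3  |  -16/9 ]
  [ 0  1  -2/3  |   11/9 ]
  [ 0  0     1  |   -4/3 ]
R2 := R2 + 2/3·R3
  [ 1  0  1/3  |  -16/9 ]
  [ 0  1    0  |    1/3 ]
  [ 0  0    1  |   -4/3 ]
R1 := R1 − 1/3·R3
  [ 1  0  0  |  -4/3 ]
  [ 0  1  0  |   1/3 ]
  [ 0  0  1  |  -4/3 ]
Reading off the last column: u = -4/3, v = 1/3, w = -4/3.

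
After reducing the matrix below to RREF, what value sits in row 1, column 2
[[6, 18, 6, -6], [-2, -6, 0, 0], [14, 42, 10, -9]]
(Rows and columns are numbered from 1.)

ρ1 → 1/6·ρ1
  [  1   3   1  -1 ]
  [ -2  -6   0   0 ]
  [ 14  42  10  -9 ]
ρ2 → ρ2 + 2·ρ1
  [  1   3   1  -1 ]
  [  0   0   2  -2 ]
  [ 14  42  10  -9 ]
ρ3 → ρ3 − 14·ρ1
  [ 1  3   1  -1 ]
  [ 0  0   2  -2 ]
  [ 0  0  -4   5 ]
ρ2 → 1/2·ρ2
  [ 1  3   1  -1 ]
  [ 0  0   1  -1 ]
  [ 0  0  -4   5 ]
ρ3 → ρ3 + 4·ρ2
  [ 1  3  1  -1 ]
  [ 0  0  1  -1 ]
  [ 0  0  0   1 ]
ρ2 → ρ2 + ρ3
  [ 1  3  1  -1 ]
  [ 0  0  1   0 ]
  [ 0  0  0   1 ]
ρ1 → ρ1 + ρ3
  [ 1  3  1  0 ]
  [ 0  0  1  0 ]
  [ 0  0  0  1 ]
ρ1 → ρ1 − ρ2
  [ 1  3  0  0 ]
  [ 0  0  1  0 ]
  [ 0  0  0  1 ]

3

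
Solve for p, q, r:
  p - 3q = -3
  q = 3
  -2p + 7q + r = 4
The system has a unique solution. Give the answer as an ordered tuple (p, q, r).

(6, 3, -5)

Form the augmented matrix and row-reduce:
  [  1  -3  0  |  -3 ]
  [  0   1  0  |   3 ]
  [ -2   7  1  |   4 ]
Add 2 times r1 to r3.
  [ 1  -3  0  |  -3 ]
  [ 0   1  0  |   3 ]
  [ 0   1  1  |  -2 ]
Subtract r2 from r3.
  [ 1  -3  0  |  -3 ]
  [ 0   1  0  |   3 ]
  [ 0   0  1  |  -5 ]
Add 3 times r2 to r1.
  [ 1  0  0  |   6 ]
  [ 0  1  0  |   3 ]
  [ 0  0  1  |  -5 ]
Reading off the last column: p = 6, q = 3, r = -5.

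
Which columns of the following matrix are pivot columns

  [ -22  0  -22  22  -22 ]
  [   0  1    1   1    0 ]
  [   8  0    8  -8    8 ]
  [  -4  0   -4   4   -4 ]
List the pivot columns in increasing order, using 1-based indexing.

1, 2

R1 := -1/22·R1
  [  1  0   1  -1   1 ]
  [  0  1   1   1   0 ]
  [  8  0   8  -8   8 ]
  [ -4  0  -4   4  -4 ]
R3 := R3 − 8·R1
  [  1  0   1  -1   1 ]
  [  0  1   1   1   0 ]
  [  0  0   0   0   0 ]
  [ -4  0  -4   4  -4 ]
R4 := R4 + 4·R1
  [ 1  0  1  -1  1 ]
  [ 0  1  1   1  0 ]
  [ 0  0  0   0  0 ]
  [ 0  0  0   0  0 ]
Pivot columns are the columns containing a leading 1.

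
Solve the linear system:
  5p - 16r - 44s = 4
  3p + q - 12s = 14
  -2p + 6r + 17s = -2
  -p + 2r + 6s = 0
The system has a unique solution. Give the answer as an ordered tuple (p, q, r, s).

(-4, 2, 4, -2)

Form the augmented matrix and row-reduce:
  [  5  0  -16  -44  |   4 ]
  [  3  1    0  -12  |  14 ]
  [ -2  0    6   17  |  -2 ]
  [ -1  0    2    6  |   0 ]
R1 → 1/5·R1
  [  1  0  -16/5  -44/5  |  4/5 ]
  [  3  1      0    -12  |   14 ]
  [ -2  0      6     17  |   -2 ]
  [ -1  0      2      6  |    0 ]
R2 → R2 − 3·R1
  [  1  0  -16/5  -44/5  |   4/5 ]
  [  0  1   48/5   72/5  |  58/5 ]
  [ -2  0      6     17  |    -2 ]
  [ -1  0      2      6  |     0 ]
R3 → R3 + 2·R1
  [  1  0  -16/5  -44/5  |   4/5 ]
  [  0  1   48/5   72/5  |  58/5 ]
  [  0  0   -2/5   -3/5  |  -2/5 ]
  [ -1  0      2      6  |     0 ]
R4 → R4 + R1
  [ 1  0  -16/5  -44/5  |   4/5 ]
  [ 0  1   48/5   72/5  |  58/5 ]
  [ 0  0   -2/5   -3/5  |  -2/5 ]
  [ 0  0   -6/5  -14/5  |   4/5 ]
R3 → -5/2·R3
  [ 1  0  -16/5  -44/5  |   4/5 ]
  [ 0  1   48/5   72/5  |  58/5 ]
  [ 0  0      1    3/2  |     1 ]
  [ 0  0   -6/5  -14/5  |   4/5 ]
R4 → R4 + 6/5·R3
  [ 1  0  -16/5  -44/5  |   4/5 ]
  [ 0  1   48/5   72/5  |  58/5 ]
  [ 0  0      1    3/2  |     1 ]
  [ 0  0      0     -1  |     2 ]
R4 → -1·R4
  [ 1  0  -16/5  -44/5  |   4/5 ]
  [ 0  1   48/5   72/5  |  58/5 ]
  [ 0  0      1    3/2  |     1 ]
  [ 0  0      0      1  |    -2 ]
R3 → R3 − 3/2·R4
  [ 1  0  -16/5  -44/5  |   4/5 ]
  [ 0  1   48/5   72/5  |  58/5 ]
  [ 0  0      1      0  |     4 ]
  [ 0  0      0      1  |    -2 ]
R2 → R2 − 72/5·R4
  [ 1  0  -16/5  -44/5  |    4/5 ]
  [ 0  1   48/5      0  |  202/5 ]
  [ 0  0      1      0  |      4 ]
  [ 0  0      0      1  |     -2 ]
R1 → R1 + 44/5·R4
  [ 1  0  -16/5  0  |  -84/5 ]
  [ 0  1   48/5  0  |  202/5 ]
  [ 0  0      1  0  |      4 ]
  [ 0  0      0  1  |     -2 ]
R2 → R2 − 48/5·R3
  [ 1  0  -16/5  0  |  -84/5 ]
  [ 0  1      0  0  |      2 ]
  [ 0  0      1  0  |      4 ]
  [ 0  0      0  1  |     -2 ]
R1 → R1 + 16/5·R3
  [ 1  0  0  0  |  -4 ]
  [ 0  1  0  0  |   2 ]
  [ 0  0  1  0  |   4 ]
  [ 0  0  0  1  |  -2 ]
Reading off the last column: p = -4, q = 2, r = 4, s = -2.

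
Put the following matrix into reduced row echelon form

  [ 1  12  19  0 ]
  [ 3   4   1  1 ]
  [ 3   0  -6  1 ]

[[1, 0, -2, 0], [0, 1, 7/4, 0], [0, 0, 0, 1]]

Subtract 3 times R1 from R2.
  [ 1   12   19  0 ]
  [ 0  -32  -56  1 ]
  [ 3    0   -6  1 ]
Subtract 3 times R1 from R3.
  [ 1   12   19  0 ]
  [ 0  -32  -56  1 ]
  [ 0  -36  -63  1 ]
Multiply R2 by -1/32.
  [ 1   12   19      0 ]
  [ 0    1  7/4  -1/32 ]
  [ 0  -36  -63      1 ]
Add 36 times R2 to R3.
  [ 1  12   19      0 ]
  [ 0   1  7/4  -1/32 ]
  [ 0   0    0   -1/8 ]
Multiply R3 by -8.
  [ 1  12   19      0 ]
  [ 0   1  7/4  -1/32 ]
  [ 0   0    0      1 ]
Add 1/32 times R3 to R2.
  [ 1  12   19  0 ]
  [ 0   1  7/4  0 ]
  [ 0   0    0  1 ]
Subtract 12 times R2 from R1.
  [ 1  0   -2  0 ]
  [ 0  1  7/4  0 ]
  [ 0  0    0  1 ]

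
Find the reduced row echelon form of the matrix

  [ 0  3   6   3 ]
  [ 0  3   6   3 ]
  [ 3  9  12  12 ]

Swap R1 and R3.
  [ 3  9  12  12 ]
  [ 0  3   6   3 ]
  [ 0  3   6   3 ]
Multiply R1 by 1/3.
  [ 1  3  4  4 ]
  [ 0  3  6  3 ]
  [ 0  3  6  3 ]
Multiply R2 by 1/3.
  [ 1  3  4  4 ]
  [ 0  1  2  1 ]
  [ 0  3  6  3 ]
Subtract 3 times R2 from R3.
  [ 1  3  4  4 ]
  [ 0  1  2  1 ]
  [ 0  0  0  0 ]
Subtract 3 times R2 from R1.
  [ 1  0  -2  1 ]
  [ 0  1   2  1 ]
  [ 0  0   0  0 ]

[[1, 0, -2, 1], [0, 1, 2, 1], [0, 0, 0, 0]]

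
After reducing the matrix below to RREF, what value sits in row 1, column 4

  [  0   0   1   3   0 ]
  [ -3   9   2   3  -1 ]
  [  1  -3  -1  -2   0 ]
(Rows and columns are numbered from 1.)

1

R1 <-> R2
  [ -3   9   2   3  -1 ]
  [  0   0   1   3   0 ]
  [  1  -3  -1  -2   0 ]
R1 ← -1/3·R1
  [ 1  -3  -2/3  -1  1/3 ]
  [ 0   0     1   3    0 ]
  [ 1  -3    -1  -2    0 ]
R3 ← R3 − R1
  [ 1  -3  -2/3  -1   1/3 ]
  [ 0   0     1   3     0 ]
  [ 0   0  -1/3  -1  -1/3 ]
R3 ← R3 + 1/3·R2
  [ 1  -3  -2/3  -1   1/3 ]
  [ 0   0     1   3     0 ]
  [ 0   0     0   0  -1/3 ]
R3 ← -3·R3
  [ 1  -3  -2/3  -1  1/3 ]
  [ 0   0     1   3    0 ]
  [ 0   0     0   0    1 ]
R1 ← R1 − 1/3·R3
  [ 1  -3  -2/3  -1  0 ]
  [ 0   0     1   3  0 ]
  [ 0   0     0   0  1 ]
R1 ← R1 + 2/3·R2
  [ 1  -3  0  1  0 ]
  [ 0   0  1  3  0 ]
  [ 0   0  0  0  1 ]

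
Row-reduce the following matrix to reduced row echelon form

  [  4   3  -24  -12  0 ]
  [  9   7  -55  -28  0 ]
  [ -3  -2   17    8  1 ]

[[1, 0, -3, 0, 0], [0, 1, -4, -4, 0], [0, 0, 0, 0, 1]]

Multiply ρ1 by 1/4.
  [  1  3/4   -6   -3  0 ]
  [  9    7  -55  -28  0 ]
  [ -3   -2   17    8  1 ]
Subtract 9 times ρ1 from ρ2.
  [  1  3/4  -6  -3  0 ]
  [  0  1/4  -1  -1  0 ]
  [ -3   -2  17   8  1 ]
Add 3 times ρ1 to ρ3.
  [ 1  3/4  -6  -3  0 ]
  [ 0  1/4  -1  -1  0 ]
  [ 0  1/4  -1  -1  1 ]
Multiply ρ2 by 4.
  [ 1  3/4  -6  -3  0 ]
  [ 0    1  -4  -4  0 ]
  [ 0  1/4  -1  -1  1 ]
Subtract 1/4 times ρ2 from ρ3.
  [ 1  3/4  -6  -3  0 ]
  [ 0    1  -4  -4  0 ]
  [ 0    0   0   0  1 ]
Subtract 3/4 times ρ2 from ρ1.
  [ 1  0  -3   0  0 ]
  [ 0  1  -4  -4  0 ]
  [ 0  0   0   0  1 ]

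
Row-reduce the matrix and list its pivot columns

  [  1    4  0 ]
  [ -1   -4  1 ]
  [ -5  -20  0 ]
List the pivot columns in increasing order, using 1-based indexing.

ρ2 → ρ2 + ρ1
ρ3 → ρ3 + 5·ρ1
Pivot columns are the columns containing a leading 1.

1, 3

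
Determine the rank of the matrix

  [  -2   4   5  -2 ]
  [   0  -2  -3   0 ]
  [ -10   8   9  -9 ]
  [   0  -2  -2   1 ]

Multiply R1 by -1/2.
  [   1  -2  -5/2   1 ]
  [   0  -2    -3   0 ]
  [ -10   8     9  -9 ]
  [   0  -2    -2   1 ]
Add 10 times R1 to R3.
  [ 1   -2  -5/2  1 ]
  [ 0   -2    -3  0 ]
  [ 0  -12   -16  1 ]
  [ 0   -2    -2  1 ]
Multiply R2 by -1/2.
  [ 1   -2  -5/2  1 ]
  [ 0    1   3/2  0 ]
  [ 0  -12   -16  1 ]
  [ 0   -2    -2  1 ]
Add 12 times R2 to R3.
  [ 1  -2  -5/2  1 ]
  [ 0   1   3/2  0 ]
  [ 0   0     2  1 ]
  [ 0  -2    -2  1 ]
Add 2 times R2 to R4.
  [ 1  -2  -5/2  1 ]
  [ 0   1   3/2  0 ]
  [ 0   0     2  1 ]
  [ 0   0     1  1 ]
Multiply R3 by 1/2.
  [ 1  -2  -5/2    1 ]
  [ 0   1   3/2    0 ]
  [ 0   0     1  1/2 ]
  [ 0   0     1    1 ]
Subtract R3 from R4.
  [ 1  -2  -5/2    1 ]
  [ 0   1   3/2    0 ]
  [ 0   0     1  1/2 ]
  [ 0   0     0  1/2 ]
Multiply R4 by 2.
  [ 1  -2  -5/2    1 ]
  [ 0   1   3/2    0 ]
  [ 0   0     1  1/2 ]
  [ 0   0     0    1 ]
Subtract 1/2 times R4 from R3.
  [ 1  -2  -5/2  1 ]
  [ 0   1   3/2  0 ]
  [ 0   0     1  0 ]
  [ 0   0     0  1 ]
Subtract R4 from R1.
  [ 1  -2  -5/2  0 ]
  [ 0   1   3/2  0 ]
  [ 0   0     1  0 ]
  [ 0   0     0  1 ]
Subtract 3/2 times R3 from R2.
  [ 1  -2  -5/2  0 ]
  [ 0   1     0  0 ]
  [ 0   0     1  0 ]
  [ 0   0     0  1 ]
Add 5/2 times R3 to R1.
  [ 1  -2  0  0 ]
  [ 0   1  0  0 ]
  [ 0   0  1  0 ]
  [ 0   0  0  1 ]
Add 2 times R2 to R1.
  [ 1  0  0  0 ]
  [ 0  1  0  0 ]
  [ 0  0  1  0 ]
  [ 0  0  0  1 ]
The reduced form has 4 nonzero rows.

rank = 4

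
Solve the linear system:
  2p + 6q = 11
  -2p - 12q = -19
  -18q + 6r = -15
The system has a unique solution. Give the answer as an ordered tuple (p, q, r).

(3/2, 4/3, 3/2)

Form the augmented matrix and row-reduce:
  [  2    6  0  |   11 ]
  [ -2  -12  0  |  -19 ]
  [  0  -18  6  |  -15 ]
ρ1 -> 1/2·ρ1
  [  1    3  0  |  11/2 ]
  [ -2  -12  0  |   -19 ]
  [  0  -18  6  |   -15 ]
ρ2 -> ρ2 + 2·ρ1
  [ 1    3  0  |  11/2 ]
  [ 0   -6  0  |    -8 ]
  [ 0  -18  6  |   -15 ]
ρ2 -> -1/6·ρ2
  [ 1    3  0  |  11/2 ]
  [ 0    1  0  |   4/3 ]
  [ 0  -18  6  |   -15 ]
ρ3 -> ρ3 + 18·ρ2
  [ 1  3  0  |  11/2 ]
  [ 0  1  0  |   4/3 ]
  [ 0  0  6  |     9 ]
ρ3 -> 1/6·ρ3
  [ 1  3  0  |  11/2 ]
  [ 0  1  0  |   4/3 ]
  [ 0  0  1  |   3/2 ]
ρ1 -> ρ1 − 3·ρ2
  [ 1  0  0  |  3/2 ]
  [ 0  1  0  |  4/3 ]
  [ 0  0  1  |  3/2 ]
Reading off the last column: p = 3/2, q = 4/3, r = 3/2.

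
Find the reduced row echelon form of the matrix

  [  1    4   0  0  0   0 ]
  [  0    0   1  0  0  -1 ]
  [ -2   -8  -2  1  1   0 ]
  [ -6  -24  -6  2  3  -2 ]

[[1, 4, 0, 0, 0, 0], [0, 0, 1, 0, 0, -1], [0, 0, 0, 1, 0, 2], [0, 0, 0, 0, 1, -4]]

Add 2 times R1 to R3.
Add 6 times R1 to R4.
Add 2 times R2 to R3.
Add 6 times R2 to R4.
Subtract 2 times R3 from R4.
Subtract R4 from R3.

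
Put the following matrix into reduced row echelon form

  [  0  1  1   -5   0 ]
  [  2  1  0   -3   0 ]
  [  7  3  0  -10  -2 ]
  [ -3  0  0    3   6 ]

R1 ↔ R2
  [  2  1  0   -3   0 ]
  [  0  1  1   -5   0 ]
  [  7  3  0  -10  -2 ]
  [ -3  0  0    3   6 ]
R1 → 1/2·R1
  [  1  1/2  0  -3/2   0 ]
  [  0    1  1    -5   0 ]
  [  7    3  0   -10  -2 ]
  [ -3    0  0     3   6 ]
R3 → R3 − 7·R1
  [  1   1/2  0  -3/2   0 ]
  [  0     1  1    -5   0 ]
  [  0  -1/2  0   1/2  -2 ]
  [ -3     0  0     3   6 ]
R4 → R4 + 3·R1
  [ 1   1/2  0  -3/2   0 ]
  [ 0     1  1    -5   0 ]
  [ 0  -1/2  0   1/2  -2 ]
  [ 0   3/2  0  -3/2   6 ]
R3 → R3 + 1/2·R2
  [ 1  1/2    0  -3/2   0 ]
  [ 0    1    1    -5   0 ]
  [ 0    0  1/2    -2  -2 ]
  [ 0  3/2    0  -3/2   6 ]
R4 → R4 − 3/2·R2
  [ 1  1/2     0  -3/2   0 ]
  [ 0    1     1    -5   0 ]
  [ 0    0   1/2    -2  -2 ]
  [ 0    0  -3/2     6   6 ]
R3 → 2·R3
  [ 1  1/2     0  -3/2   0 ]
  [ 0    1     1    -5   0 ]
  [ 0    0     1    -4  -4 ]
  [ 0    0  -3/2     6   6 ]
R4 → R4 + 3/2·R3
  [ 1  1/2  0  -3/2   0 ]
  [ 0    1  1    -5   0 ]
  [ 0    0  1    -4  -4 ]
  [ 0    0  0     0   0 ]
R2 → R2 − R3
  [ 1  1/2  0  -3/2   0 ]
  [ 0    1  0    -1   4 ]
  [ 0    0  1    -4  -4 ]
  [ 0    0  0     0   0 ]
R1 → R1 − 1/2·R2
  [ 1  0  0  -1  -2 ]
  [ 0  1  0  -1   4 ]
  [ 0  0  1  -4  -4 ]
  [ 0  0  0   0   0 ]

[[1, 0, 0, -1, -2], [0, 1, 0, -1, 4], [0, 0, 1, -4, -4], [0, 0, 0, 0, 0]]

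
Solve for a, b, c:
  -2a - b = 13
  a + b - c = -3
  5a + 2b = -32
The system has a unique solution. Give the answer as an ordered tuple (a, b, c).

(-6, -1, -4)

Form the augmented matrix and row-reduce:
  [ -2  -1   0  |   13 ]
  [  1   1  -1  |   -3 ]
  [  5   2   0  |  -32 ]
R1 := -1/2·R1
  [ 1  1/2   0  |  -13/2 ]
  [ 1    1  -1  |     -3 ]
  [ 5    2   0  |    -32 ]
R2 := R2 − R1
  [ 1  1/2   0  |  -13/2 ]
  [ 0  1/2  -1  |    7/2 ]
  [ 5    2   0  |    -32 ]
R3 := R3 − 5·R1
  [ 1   1/2   0  |  -13/2 ]
  [ 0   1/2  -1  |    7/2 ]
  [ 0  -1/2   0  |    1/2 ]
R2 := 2·R2
  [ 1   1/2   0  |  -13/2 ]
  [ 0     1  -2  |      7 ]
  [ 0  -1/2   0  |    1/2 ]
R3 := R3 + 1/2·R2
  [ 1  1/2   0  |  -13/2 ]
  [ 0    1  -2  |      7 ]
  [ 0    0  -1  |      4 ]
R3 := -1·R3
  [ 1  1/2   0  |  -13/2 ]
  [ 0    1  -2  |      7 ]
  [ 0    0   1  |     -4 ]
R2 := R2 + 2·R3
  [ 1  1/2  0  |  -13/2 ]
  [ 0    1  0  |     -1 ]
  [ 0    0  1  |     -4 ]
R1 := R1 − 1/2·R2
  [ 1  0  0  |  -6 ]
  [ 0  1  0  |  -1 ]
  [ 0  0  1  |  -4 ]
Reading off the last column: a = -6, b = -1, c = -4.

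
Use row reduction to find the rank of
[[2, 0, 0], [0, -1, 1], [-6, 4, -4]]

rank = 2

ρ1 ← 1/2·ρ1
  [  1   0   0 ]
  [  0  -1   1 ]
  [ -6   4  -4 ]
ρ3 ← ρ3 + 6·ρ1
  [ 1   0   0 ]
  [ 0  -1   1 ]
  [ 0   4  -4 ]
ρ2 ← -1·ρ2
  [ 1  0   0 ]
  [ 0  1  -1 ]
  [ 0  4  -4 ]
ρ3 ← ρ3 − 4·ρ2
  [ 1  0   0 ]
  [ 0  1  -1 ]
  [ 0  0   0 ]
The reduced form has 2 nonzero rows.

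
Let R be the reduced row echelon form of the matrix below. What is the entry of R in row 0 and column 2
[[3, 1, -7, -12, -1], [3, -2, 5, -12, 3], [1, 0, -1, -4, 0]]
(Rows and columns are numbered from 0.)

R1 -> 1/3·R1
R2 -> R2 − 3·R1
R3 -> R3 − R1
R2 -> -1/3·R2
R3 -> R3 + 1/3·R2
R3 -> -9·R3
R2 -> R2 + 4/3·R3
R1 -> R1 + 1/3·R3
R1 -> R1 − 1/3·R2

-1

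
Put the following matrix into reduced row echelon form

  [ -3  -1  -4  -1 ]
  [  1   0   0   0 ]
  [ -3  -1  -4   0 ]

[[1, 0, 0, 0], [0, 1, 4, 0], [0, 0, 0, 1]]

Multiply R1 by -1/3.
  [  1  1/3  4/3  1/3 ]
  [  1    0    0    0 ]
  [ -3   -1   -4    0 ]
Subtract R1 from R2.
  [  1   1/3   4/3   1/3 ]
  [  0  -1/3  -4/3  -1/3 ]
  [ -3    -1    -4     0 ]
Add 3 times R1 to R3.
  [ 1   1/3   4/3   1/3 ]
  [ 0  -1/3  -4/3  -1/3 ]
  [ 0     0     0     1 ]
Multiply R2 by -3.
  [ 1  1/3  4/3  1/3 ]
  [ 0    1    4    1 ]
  [ 0    0    0    1 ]
Subtract R3 from R2.
  [ 1  1/3  4/3  1/3 ]
  [ 0    1    4    0 ]
  [ 0    0    0    1 ]
Subtract 1/3 times R3 from R1.
  [ 1  1/3  4/3  0 ]
  [ 0    1    4  0 ]
  [ 0    0    0  1 ]
Subtract 1/3 times R2 from R1.
  [ 1  0  0  0 ]
  [ 0  1  4  0 ]
  [ 0  0  0  1 ]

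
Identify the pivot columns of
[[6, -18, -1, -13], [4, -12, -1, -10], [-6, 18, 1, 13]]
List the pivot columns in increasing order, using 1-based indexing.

R1 := 1/6·R1
  [  1   -3  -1/6  -13/6 ]
  [  4  -12    -1    -10 ]
  [ -6   18     1     13 ]
R2 := R2 − 4·R1
  [  1  -3  -1/6  -13/6 ]
  [  0   0  -1/3   -4/3 ]
  [ -6  18     1     13 ]
R3 := R3 + 6·R1
  [ 1  -3  -1/6  -13/6 ]
  [ 0   0  -1/3   -4/3 ]
  [ 0   0     0      0 ]
R2 := -3·R2
  [ 1  -3  -1/6  -13/6 ]
  [ 0   0     1      4 ]
  [ 0   0     0      0 ]
R1 := R1 + 1/6·R2
  [ 1  -3  0  -3/2 ]
  [ 0   0  1     4 ]
  [ 0   0  0     0 ]
Pivot columns are the columns containing a leading 1.

1, 3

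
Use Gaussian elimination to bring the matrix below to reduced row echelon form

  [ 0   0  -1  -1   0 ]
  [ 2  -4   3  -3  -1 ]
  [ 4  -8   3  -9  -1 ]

ρ1 <-> ρ2
  [ 2  -4   3  -3  -1 ]
  [ 0   0  -1  -1   0 ]
  [ 4  -8   3  -9  -1 ]
ρ1 -> 1/2·ρ1
  [ 1  -2  3/2  -3/2  -1/2 ]
  [ 0   0   -1    -1     0 ]
  [ 4  -8    3    -9    -1 ]
ρ3 -> ρ3 − 4·ρ1
  [ 1  -2  3/2  -3/2  -1/2 ]
  [ 0   0   -1    -1     0 ]
  [ 0   0   -3    -3     1 ]
ρ2 -> -1·ρ2
  [ 1  -2  3/2  -3/2  -1/2 ]
  [ 0   0    1     1     0 ]
  [ 0   0   -3    -3     1 ]
ρ3 -> ρ3 + 3·ρ2
  [ 1  -2  3/2  -3/2  -1/2 ]
  [ 0   0    1     1     0 ]
  [ 0   0    0     0     1 ]
ρ1 -> ρ1 + 1/2·ρ3
  [ 1  -2  3/2  -3/2  0 ]
  [ 0   0    1     1  0 ]
  [ 0   0    0     0  1 ]
ρ1 -> ρ1 − 3/2·ρ2
  [ 1  -2  0  -3  0 ]
  [ 0   0  1   1  0 ]
  [ 0   0  0   0  1 ]

[[1, -2, 0, -3, 0], [0, 0, 1, 1, 0], [0, 0, 0, 0, 1]]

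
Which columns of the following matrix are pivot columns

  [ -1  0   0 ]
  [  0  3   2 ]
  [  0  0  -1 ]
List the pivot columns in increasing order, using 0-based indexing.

ρ1 ← -1·ρ1
  [ 1  0   0 ]
  [ 0  3   2 ]
  [ 0  0  -1 ]
ρ2 ← 1/3·ρ2
  [ 1  0    0 ]
  [ 0  1  2/3 ]
  [ 0  0   -1 ]
ρ3 ← -1·ρ3
  [ 1  0    0 ]
  [ 0  1  2/3 ]
  [ 0  0    1 ]
ρ2 ← ρ2 − 2/3·ρ3
  [ 1  0  0 ]
  [ 0  1  0 ]
  [ 0  0  1 ]
Pivot columns are the columns containing a leading 1.

0, 1, 2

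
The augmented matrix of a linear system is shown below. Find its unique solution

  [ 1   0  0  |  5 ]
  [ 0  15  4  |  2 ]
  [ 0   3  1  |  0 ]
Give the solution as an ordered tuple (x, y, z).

R2 → 1/15·R2
R3 → R3 − 3·R2
R3 → 5·R3
R2 → R2 − 4/15·R3
Reading off the last column: x = 5, y = 2/3, z = -2.

(5, 2/3, -2)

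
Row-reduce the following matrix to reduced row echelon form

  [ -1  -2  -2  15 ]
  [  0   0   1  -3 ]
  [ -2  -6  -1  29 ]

[[1, 0, 0, -1], [0, 1, 0, -4], [0, 0, 1, -3]]

ρ1 ← -1·ρ1
  [  1   2   2  -15 ]
  [  0   0   1   -3 ]
  [ -2  -6  -1   29 ]
ρ3 ← ρ3 + 2·ρ1
  [ 1   2  2  -15 ]
  [ 0   0  1   -3 ]
  [ 0  -2  3   -1 ]
ρ2 <=> ρ3
  [ 1   2  2  -15 ]
  [ 0  -2  3   -1 ]
  [ 0   0  1   -3 ]
ρ2 ← -1/2·ρ2
  [ 1  2     2  -15 ]
  [ 0  1  -3/2  1/2 ]
  [ 0  0     1   -3 ]
ρ2 ← ρ2 + 3/2·ρ3
  [ 1  2  2  -15 ]
  [ 0  1  0   -4 ]
  [ 0  0  1   -3 ]
ρ1 ← ρ1 − 2·ρ3
  [ 1  2  0  -9 ]
  [ 0  1  0  -4 ]
  [ 0  0  1  -3 ]
ρ1 ← ρ1 − 2·ρ2
  [ 1  0  0  -1 ]
  [ 0  1  0  -4 ]
  [ 0  0  1  -3 ]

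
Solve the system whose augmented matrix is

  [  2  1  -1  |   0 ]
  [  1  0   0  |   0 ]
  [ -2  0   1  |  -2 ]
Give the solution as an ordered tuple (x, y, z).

r1 -> 1/2·r1
  [  1  1/2  -1/2  |   0 ]
  [  1    0     0  |   0 ]
  [ -2    0     1  |  -2 ]
r2 -> r2 − r1
  [  1   1/2  -1/2  |   0 ]
  [  0  -1/2   1/2  |   0 ]
  [ -2     0     1  |  -2 ]
r3 -> r3 + 2·r1
  [ 1   1/2  -1/2  |   0 ]
  [ 0  -1/2   1/2  |   0 ]
  [ 0     1     0  |  -2 ]
r2 -> -2·r2
  [ 1  1/2  -1/2  |   0 ]
  [ 0    1    -1  |   0 ]
  [ 0    1     0  |  -2 ]
r3 -> r3 − r2
  [ 1  1/2  -1/2  |   0 ]
  [ 0    1    -1  |   0 ]
  [ 0    0     1  |  -2 ]
r2 -> r2 + r3
  [ 1  1/2  -1/2  |   0 ]
  [ 0    1     0  |  -2 ]
  [ 0    0     1  |  -2 ]
r1 -> r1 + 1/2·r3
  [ 1  1/2  0  |  -1 ]
  [ 0    1  0  |  -2 ]
  [ 0    0  1  |  -2 ]
r1 -> r1 − 1/2·r2
  [ 1  0  0  |   0 ]
  [ 0  1  0  |  -2 ]
  [ 0  0  1  |  -2 ]
Reading off the last column: x = 0, y = -2, z = -2.

(0, -2, -2)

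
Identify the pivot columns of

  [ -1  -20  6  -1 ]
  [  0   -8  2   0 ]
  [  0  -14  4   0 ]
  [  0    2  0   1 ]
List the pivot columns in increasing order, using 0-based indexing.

Multiply ρ1 by -1.
Multiply ρ2 by -1/8.
Add 14 times ρ2 to ρ3.
Subtract 2 times ρ2 from ρ4.
Multiply ρ3 by 2.
Subtract 1/2 times ρ3 from ρ4.
Subtract ρ4 from ρ1.
Add 1/4 times ρ3 to ρ2.
Add 6 times ρ3 to ρ1.
Subtract 20 times ρ2 from ρ1.
Pivot columns are the columns containing a leading 1.

0, 1, 2, 3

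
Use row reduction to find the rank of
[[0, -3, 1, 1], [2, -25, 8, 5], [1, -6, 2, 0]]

r1 ↔ r2
  [ 2  -25  8  5 ]
  [ 0   -3  1  1 ]
  [ 1   -6  2  0 ]
r1 -> 1/2·r1
  [ 1  -25/2  4  5/2 ]
  [ 0     -3  1    1 ]
  [ 1     -6  2    0 ]
r3 -> r3 − r1
  [ 1  -25/2   4   5/2 ]
  [ 0     -3   1     1 ]
  [ 0   13/2  -2  -5/2 ]
r2 -> -1/3·r2
  [ 1  -25/2     4   5/2 ]
  [ 0      1  -1/3  -1/3 ]
  [ 0   13/2    -2  -5/2 ]
r3 -> r3 − 13/2·r2
  [ 1  -25/2     4   5/2 ]
  [ 0      1  -1/3  -1/3 ]
  [ 0      0   1/6  -1/3 ]
r3 -> 6·r3
  [ 1  -25/2     4   5/2 ]
  [ 0      1  -1/3  -1/3 ]
  [ 0      0     1    -2 ]
r2 -> r2 + 1/3·r3
  [ 1  -25/2  4  5/2 ]
  [ 0      1  0   -1 ]
  [ 0      0  1   -2 ]
r1 -> r1 − 4·r3
  [ 1  -25/2  0  21/2 ]
  [ 0      1  0    -1 ]
  [ 0      0  1    -2 ]
r1 -> r1 + 25/2·r2
  [ 1  0  0  -2 ]
  [ 0  1  0  -1 ]
  [ 0  0  1  -2 ]
The reduced form has 3 nonzero rows.

rank = 3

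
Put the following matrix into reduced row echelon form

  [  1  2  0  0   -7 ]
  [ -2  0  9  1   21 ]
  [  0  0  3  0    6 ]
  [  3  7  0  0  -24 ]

[[1, 0, 0, 0, -1], [0, 1, 0, 0, -3], [0, 0, 1, 0, 2], [0, 0, 0, 1, 1]]

Add 2 times r1 to r2.
  [ 1  2  0  0   -7 ]
  [ 0  4  9  1    7 ]
  [ 0  0  3  0    6 ]
  [ 3  7  0  0  -24 ]
Subtract 3 times r1 from r4.
  [ 1  2  0  0  -7 ]
  [ 0  4  9  1   7 ]
  [ 0  0  3  0   6 ]
  [ 0  1  0  0  -3 ]
Multiply r2 by 1/4.
  [ 1  2    0    0   -7 ]
  [ 0  1  9/4  1/4  7/4 ]
  [ 0  0    3    0    6 ]
  [ 0  1    0    0   -3 ]
Subtract r2 from r4.
  [ 1  2     0     0     -7 ]
  [ 0  1   9/4   1/4    7/4 ]
  [ 0  0     3     0      6 ]
  [ 0  0  -9/4  -1/4  -19/4 ]
Multiply r3 by 1/3.
  [ 1  2     0     0     -7 ]
  [ 0  1   9/4   1/4    7/4 ]
  [ 0  0     1     0      2 ]
  [ 0  0  -9/4  -1/4  -19/4 ]
Add 9/4 times r3 to r4.
  [ 1  2    0     0    -7 ]
  [ 0  1  9/4   1/4   7/4 ]
  [ 0  0    1     0     2 ]
  [ 0  0    0  -1/4  -1/4 ]
Multiply r4 by -4.
  [ 1  2    0    0   -7 ]
  [ 0  1  9/4  1/4  7/4 ]
  [ 0  0    1    0    2 ]
  [ 0  0    0    1    1 ]
Subtract 1/4 times r4 from r2.
  [ 1  2    0  0   -7 ]
  [ 0  1  9/4  0  3/2 ]
  [ 0  0    1  0    2 ]
  [ 0  0    0  1    1 ]
Subtract 9/4 times r3 from r2.
  [ 1  2  0  0  -7 ]
  [ 0  1  0  0  -3 ]
  [ 0  0  1  0   2 ]
  [ 0  0  0  1   1 ]
Subtract 2 times r2 from r1.
  [ 1  0  0  0  -1 ]
  [ 0  1  0  0  -3 ]
  [ 0  0  1  0   2 ]
  [ 0  0  0  1   1 ]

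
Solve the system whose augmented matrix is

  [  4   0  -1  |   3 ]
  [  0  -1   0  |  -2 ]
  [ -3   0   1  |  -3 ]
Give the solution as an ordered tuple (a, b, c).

R1 → 1/4·R1
  [  1   0  -1/4  |  3/4 ]
  [  0  -1     0  |   -2 ]
  [ -3   0     1  |   -3 ]
R3 → R3 + 3·R1
  [ 1   0  -1/4  |   3/4 ]
  [ 0  -1     0  |    -2 ]
  [ 0   0   1/4  |  -3/4 ]
R2 → -1·R2
  [ 1  0  -1/4  |   3/4 ]
  [ 0  1     0  |     2 ]
  [ 0  0   1/4  |  -3/4 ]
R3 → 4·R3
  [ 1  0  -1/4  |  3/4 ]
  [ 0  1     0  |    2 ]
  [ 0  0     1  |   -3 ]
R1 → R1 + 1/4·R3
  [ 1  0  0  |   0 ]
  [ 0  1  0  |   2 ]
  [ 0  0  1  |  -3 ]
Reading off the last column: a = 0, b = 2, c = -3.

(0, 2, -3)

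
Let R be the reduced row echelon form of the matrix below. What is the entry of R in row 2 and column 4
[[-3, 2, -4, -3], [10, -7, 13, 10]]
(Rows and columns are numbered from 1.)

0

Multiply r1 by -1/3.
  [  1  -2/3  4/3   1 ]
  [ 10    -7   13  10 ]
Subtract 10 times r1 from r2.
  [ 1  -2/3   4/3  1 ]
  [ 0  -1/3  -1/3  0 ]
Multiply r2 by -3.
  [ 1  -2/3  4/3  1 ]
  [ 0     1    1  0 ]
Add 2/3 times r2 to r1.
  [ 1  0  2  1 ]
  [ 0  1  1  0 ]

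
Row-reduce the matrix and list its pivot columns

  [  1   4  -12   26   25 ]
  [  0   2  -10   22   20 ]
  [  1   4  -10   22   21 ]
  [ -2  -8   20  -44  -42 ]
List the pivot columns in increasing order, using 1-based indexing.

1, 2, 3

R3 := R3 − R1
  [  1   4  -12   26   25 ]
  [  0   2  -10   22   20 ]
  [  0   0    2   -4   -4 ]
  [ -2  -8   20  -44  -42 ]
R4 := R4 + 2·R1
  [ 1  4  -12  26  25 ]
  [ 0  2  -10  22  20 ]
  [ 0  0    2  -4  -4 ]
  [ 0  0   -4   8   8 ]
R2 := 1/2·R2
  [ 1  4  -12  26  25 ]
  [ 0  1   -5  11  10 ]
  [ 0  0    2  -4  -4 ]
  [ 0  0   -4   8   8 ]
R3 := 1/2·R3
  [ 1  4  -12  26  25 ]
  [ 0  1   -5  11  10 ]
  [ 0  0    1  -2  -2 ]
  [ 0  0   -4   8   8 ]
R4 := R4 + 4·R3
  [ 1  4  -12  26  25 ]
  [ 0  1   -5  11  10 ]
  [ 0  0    1  -2  -2 ]
  [ 0  0    0   0   0 ]
R2 := R2 + 5·R3
  [ 1  4  -12  26  25 ]
  [ 0  1    0   1   0 ]
  [ 0  0    1  -2  -2 ]
  [ 0  0    0   0   0 ]
R1 := R1 + 12·R3
  [ 1  4  0   2   1 ]
  [ 0  1  0   1   0 ]
  [ 0  0  1  -2  -2 ]
  [ 0  0  0   0   0 ]
R1 := R1 − 4·R2
  [ 1  0  0  -2   1 ]
  [ 0  1  0   1   0 ]
  [ 0  0  1  -2  -2 ]
  [ 0  0  0   0   0 ]
Pivot columns are the columns containing a leading 1.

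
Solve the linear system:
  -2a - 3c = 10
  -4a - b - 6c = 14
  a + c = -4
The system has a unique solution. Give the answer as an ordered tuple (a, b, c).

(-2, 6, -2)

Form the augmented matrix and row-reduce:
  [ -2   0  -3  |  10 ]
  [ -4  -1  -6  |  14 ]
  [  1   0   1  |  -4 ]
R1 := -1/2·R1
  [  1   0  3/2  |  -5 ]
  [ -4  -1   -6  |  14 ]
  [  1   0    1  |  -4 ]
R2 := R2 + 4·R1
  [ 1   0  3/2  |  -5 ]
  [ 0  -1    0  |  -6 ]
  [ 1   0    1  |  -4 ]
R3 := R3 − R1
  [ 1   0   3/2  |  -5 ]
  [ 0  -1     0  |  -6 ]
  [ 0   0  -1/2  |   1 ]
R2 := -1·R2
  [ 1  0   3/2  |  -5 ]
  [ 0  1     0  |   6 ]
  [ 0  0  -1/2  |   1 ]
R3 := -2·R3
  [ 1  0  3/2  |  -5 ]
  [ 0  1    0  |   6 ]
  [ 0  0    1  |  -2 ]
R1 := R1 − 3/2·R3
  [ 1  0  0  |  -2 ]
  [ 0  1  0  |   6 ]
  [ 0  0  1  |  -2 ]
Reading off the last column: a = -2, b = 6, c = -2.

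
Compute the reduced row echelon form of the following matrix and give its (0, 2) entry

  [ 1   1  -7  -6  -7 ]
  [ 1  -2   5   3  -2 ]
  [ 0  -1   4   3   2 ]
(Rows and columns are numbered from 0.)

-3

R2 -> R2 − R1
  [ 1   1  -7  -6  -7 ]
  [ 0  -3  12   9   5 ]
  [ 0  -1   4   3   2 ]
R2 -> -1/3·R2
  [ 1   1  -7  -6    -7 ]
  [ 0   1  -4  -3  -5/3 ]
  [ 0  -1   4   3     2 ]
R3 -> R3 + R2
  [ 1  1  -7  -6    -7 ]
  [ 0  1  -4  -3  -5/3 ]
  [ 0  0   0   0   1/3 ]
R3 -> 3·R3
  [ 1  1  -7  -6    -7 ]
  [ 0  1  -4  -3  -5/3 ]
  [ 0  0   0   0     1 ]
R2 -> R2 + 5/3·R3
  [ 1  1  -7  -6  -7 ]
  [ 0  1  -4  -3   0 ]
  [ 0  0   0   0   1 ]
R1 -> R1 + 7·R3
  [ 1  1  -7  -6  0 ]
  [ 0  1  -4  -3  0 ]
  [ 0  0   0   0  1 ]
R1 -> R1 − R2
  [ 1  0  -3  -3  0 ]
  [ 0  1  -4  -3  0 ]
  [ 0  0   0   0  1 ]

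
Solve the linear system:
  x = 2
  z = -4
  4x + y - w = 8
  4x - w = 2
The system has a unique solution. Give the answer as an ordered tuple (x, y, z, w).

Form the augmented matrix and row-reduce:
  [ 1  0  0   0  |   2 ]
  [ 0  0  1   0  |  -4 ]
  [ 4  1  0  -1  |   8 ]
  [ 4  0  0  -1  |   2 ]
R3 := R3 − 4·R1
R4 := R4 − 4·R1
R2 <=> R3
R4 := -1·R4
R2 := R2 + R4
Reading off the last column: x = 2, y = 6, z = -4, w = 6.

(2, 6, -4, 6)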